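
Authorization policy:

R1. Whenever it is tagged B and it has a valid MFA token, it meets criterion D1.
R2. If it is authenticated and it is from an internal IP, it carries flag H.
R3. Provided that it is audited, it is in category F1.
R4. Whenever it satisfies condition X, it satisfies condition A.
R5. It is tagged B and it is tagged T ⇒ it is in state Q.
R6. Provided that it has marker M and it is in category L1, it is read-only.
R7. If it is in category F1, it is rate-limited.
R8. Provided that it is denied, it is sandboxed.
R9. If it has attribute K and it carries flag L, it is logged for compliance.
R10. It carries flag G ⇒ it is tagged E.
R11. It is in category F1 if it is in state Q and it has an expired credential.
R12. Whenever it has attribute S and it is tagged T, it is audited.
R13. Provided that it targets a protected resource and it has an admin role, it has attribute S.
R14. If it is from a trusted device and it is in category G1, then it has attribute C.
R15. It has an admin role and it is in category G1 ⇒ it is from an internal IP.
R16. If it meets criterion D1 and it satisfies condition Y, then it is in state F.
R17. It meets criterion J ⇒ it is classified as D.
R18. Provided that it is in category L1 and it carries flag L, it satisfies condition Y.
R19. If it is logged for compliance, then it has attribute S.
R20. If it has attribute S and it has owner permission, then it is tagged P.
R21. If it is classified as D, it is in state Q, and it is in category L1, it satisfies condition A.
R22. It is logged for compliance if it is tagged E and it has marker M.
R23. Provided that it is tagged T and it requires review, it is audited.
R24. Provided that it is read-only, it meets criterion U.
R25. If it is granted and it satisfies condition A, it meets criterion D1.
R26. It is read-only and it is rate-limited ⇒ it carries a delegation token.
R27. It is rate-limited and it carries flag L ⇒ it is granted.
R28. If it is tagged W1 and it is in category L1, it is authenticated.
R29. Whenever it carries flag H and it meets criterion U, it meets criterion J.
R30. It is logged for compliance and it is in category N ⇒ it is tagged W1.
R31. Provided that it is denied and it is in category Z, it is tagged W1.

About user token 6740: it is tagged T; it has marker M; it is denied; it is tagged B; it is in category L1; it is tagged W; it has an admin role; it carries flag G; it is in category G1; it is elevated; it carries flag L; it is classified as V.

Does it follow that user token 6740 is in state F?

No

Forward chaining from the given facts derives: is in state Q, is read-only, is sandboxed, is tagged E, is from an internal IP, satisfies condition Y, is logged for compliance, meets criterion U, has attribute S, is audited, is in category F1, is rate-limited, carries a delegation token, is granted.
The only rule concluding "it is in state F" is R16, which needs "it meets criterion D1"; that is never established.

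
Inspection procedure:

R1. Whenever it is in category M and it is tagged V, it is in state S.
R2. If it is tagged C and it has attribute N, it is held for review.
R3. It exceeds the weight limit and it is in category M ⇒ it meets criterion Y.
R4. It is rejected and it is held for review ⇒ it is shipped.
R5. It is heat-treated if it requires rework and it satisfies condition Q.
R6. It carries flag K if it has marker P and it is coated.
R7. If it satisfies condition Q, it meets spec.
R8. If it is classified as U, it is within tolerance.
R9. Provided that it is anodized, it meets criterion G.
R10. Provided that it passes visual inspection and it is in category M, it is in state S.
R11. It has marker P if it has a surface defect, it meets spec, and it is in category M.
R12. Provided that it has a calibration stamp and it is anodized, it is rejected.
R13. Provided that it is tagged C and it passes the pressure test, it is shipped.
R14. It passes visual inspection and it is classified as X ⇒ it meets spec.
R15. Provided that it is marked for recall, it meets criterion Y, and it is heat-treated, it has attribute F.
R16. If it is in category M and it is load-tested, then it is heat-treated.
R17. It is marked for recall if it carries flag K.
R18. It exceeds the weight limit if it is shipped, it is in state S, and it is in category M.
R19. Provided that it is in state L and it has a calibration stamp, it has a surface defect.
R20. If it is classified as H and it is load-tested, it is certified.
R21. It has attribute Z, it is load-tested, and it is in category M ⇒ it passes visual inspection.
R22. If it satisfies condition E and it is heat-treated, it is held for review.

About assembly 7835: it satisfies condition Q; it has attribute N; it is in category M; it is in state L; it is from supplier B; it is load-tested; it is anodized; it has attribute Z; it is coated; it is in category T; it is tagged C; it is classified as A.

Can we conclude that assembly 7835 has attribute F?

No

Forward chaining from the given facts derives: is held for review, meets spec, meets criterion G, is heat-treated, passes visual inspection, is in state S.
The only rule concluding "it has attribute F" is R15, which needs "it is marked for recall"; that is never established.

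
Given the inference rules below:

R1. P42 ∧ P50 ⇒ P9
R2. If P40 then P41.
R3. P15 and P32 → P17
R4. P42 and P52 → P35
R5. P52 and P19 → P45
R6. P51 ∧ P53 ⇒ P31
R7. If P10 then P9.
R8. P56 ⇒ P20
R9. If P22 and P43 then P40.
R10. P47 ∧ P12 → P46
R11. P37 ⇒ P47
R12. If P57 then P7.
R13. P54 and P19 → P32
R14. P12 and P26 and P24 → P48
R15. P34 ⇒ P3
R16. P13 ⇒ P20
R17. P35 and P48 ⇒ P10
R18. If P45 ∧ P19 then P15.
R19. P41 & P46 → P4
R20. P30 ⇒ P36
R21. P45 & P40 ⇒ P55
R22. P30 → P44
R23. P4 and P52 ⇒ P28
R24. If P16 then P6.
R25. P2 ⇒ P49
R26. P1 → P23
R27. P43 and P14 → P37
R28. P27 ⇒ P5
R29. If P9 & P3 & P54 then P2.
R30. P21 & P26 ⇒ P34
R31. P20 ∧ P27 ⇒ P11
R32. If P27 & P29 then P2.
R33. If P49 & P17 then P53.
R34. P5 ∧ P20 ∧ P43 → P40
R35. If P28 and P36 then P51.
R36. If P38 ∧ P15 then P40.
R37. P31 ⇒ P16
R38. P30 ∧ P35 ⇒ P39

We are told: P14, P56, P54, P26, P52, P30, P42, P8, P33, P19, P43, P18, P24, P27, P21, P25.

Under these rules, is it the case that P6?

Forward chaining from the given facts derives: P35, P45, P20, P32, P15, P36, P44, P37, P5, P34, P11, P40, P39, P41, P17, P47, P3, P55.
The only rule concluding P6 is R24, which needs P16; that is never established.

No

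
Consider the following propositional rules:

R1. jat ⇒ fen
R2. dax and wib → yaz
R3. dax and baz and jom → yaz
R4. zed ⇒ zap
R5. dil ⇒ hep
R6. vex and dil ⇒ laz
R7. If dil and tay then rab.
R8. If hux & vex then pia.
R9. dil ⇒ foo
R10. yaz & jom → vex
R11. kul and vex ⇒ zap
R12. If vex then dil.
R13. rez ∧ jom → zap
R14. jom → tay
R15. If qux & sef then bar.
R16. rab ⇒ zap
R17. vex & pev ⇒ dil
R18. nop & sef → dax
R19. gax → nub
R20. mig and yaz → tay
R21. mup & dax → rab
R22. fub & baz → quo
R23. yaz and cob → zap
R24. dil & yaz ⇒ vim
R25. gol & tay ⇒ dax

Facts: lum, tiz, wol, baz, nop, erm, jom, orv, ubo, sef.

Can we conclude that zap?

tay  (by R14: jom)
dax  (by R18: nop, sef)
yaz  (by R3: dax, baz, jom)
vex  (by R10: yaz, jom)
dil  (by R12: vex)
rab  (by R7: dil, tay)
zap  (by R16: rab)

Yes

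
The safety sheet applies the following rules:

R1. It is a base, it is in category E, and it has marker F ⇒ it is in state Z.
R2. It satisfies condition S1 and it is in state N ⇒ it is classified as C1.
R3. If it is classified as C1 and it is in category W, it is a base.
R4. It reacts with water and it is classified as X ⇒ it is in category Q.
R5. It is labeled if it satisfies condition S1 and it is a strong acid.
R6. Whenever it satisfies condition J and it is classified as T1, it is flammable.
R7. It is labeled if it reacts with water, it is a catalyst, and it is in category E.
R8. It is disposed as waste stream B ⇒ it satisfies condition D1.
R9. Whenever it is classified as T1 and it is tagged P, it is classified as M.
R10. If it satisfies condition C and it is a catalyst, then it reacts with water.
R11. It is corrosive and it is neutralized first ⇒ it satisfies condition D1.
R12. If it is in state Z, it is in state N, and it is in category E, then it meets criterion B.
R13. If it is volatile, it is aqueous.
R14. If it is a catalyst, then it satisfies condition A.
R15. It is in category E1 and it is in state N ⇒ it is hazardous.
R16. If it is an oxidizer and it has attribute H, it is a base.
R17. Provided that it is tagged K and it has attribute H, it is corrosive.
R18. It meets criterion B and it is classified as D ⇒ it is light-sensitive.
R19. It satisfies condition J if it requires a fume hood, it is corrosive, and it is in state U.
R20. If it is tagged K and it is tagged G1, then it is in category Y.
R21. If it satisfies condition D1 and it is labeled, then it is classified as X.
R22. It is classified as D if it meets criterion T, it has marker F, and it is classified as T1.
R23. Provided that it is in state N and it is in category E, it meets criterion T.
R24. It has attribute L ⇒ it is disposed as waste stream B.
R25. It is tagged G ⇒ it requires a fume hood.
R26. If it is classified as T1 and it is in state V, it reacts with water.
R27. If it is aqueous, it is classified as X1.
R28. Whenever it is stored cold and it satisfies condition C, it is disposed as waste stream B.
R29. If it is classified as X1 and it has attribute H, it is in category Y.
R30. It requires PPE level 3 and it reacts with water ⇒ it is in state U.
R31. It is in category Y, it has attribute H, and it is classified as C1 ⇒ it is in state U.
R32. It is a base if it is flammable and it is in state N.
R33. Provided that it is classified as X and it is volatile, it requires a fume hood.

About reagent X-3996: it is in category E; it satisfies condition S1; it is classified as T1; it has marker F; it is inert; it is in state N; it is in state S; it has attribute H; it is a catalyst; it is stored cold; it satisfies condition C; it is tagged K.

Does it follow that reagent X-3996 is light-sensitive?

Forward chaining from the given facts derives: is classified as C1, reacts with water, satisfies condition A, is corrosive, meets criterion T, is disposed as waste stream B, is labeled, satisfies condition D1, is classified as X, is classified as D, is in category Q.
The only rule concluding "it is light-sensitive" is R18, which needs "it meets criterion B"; that is never established.

No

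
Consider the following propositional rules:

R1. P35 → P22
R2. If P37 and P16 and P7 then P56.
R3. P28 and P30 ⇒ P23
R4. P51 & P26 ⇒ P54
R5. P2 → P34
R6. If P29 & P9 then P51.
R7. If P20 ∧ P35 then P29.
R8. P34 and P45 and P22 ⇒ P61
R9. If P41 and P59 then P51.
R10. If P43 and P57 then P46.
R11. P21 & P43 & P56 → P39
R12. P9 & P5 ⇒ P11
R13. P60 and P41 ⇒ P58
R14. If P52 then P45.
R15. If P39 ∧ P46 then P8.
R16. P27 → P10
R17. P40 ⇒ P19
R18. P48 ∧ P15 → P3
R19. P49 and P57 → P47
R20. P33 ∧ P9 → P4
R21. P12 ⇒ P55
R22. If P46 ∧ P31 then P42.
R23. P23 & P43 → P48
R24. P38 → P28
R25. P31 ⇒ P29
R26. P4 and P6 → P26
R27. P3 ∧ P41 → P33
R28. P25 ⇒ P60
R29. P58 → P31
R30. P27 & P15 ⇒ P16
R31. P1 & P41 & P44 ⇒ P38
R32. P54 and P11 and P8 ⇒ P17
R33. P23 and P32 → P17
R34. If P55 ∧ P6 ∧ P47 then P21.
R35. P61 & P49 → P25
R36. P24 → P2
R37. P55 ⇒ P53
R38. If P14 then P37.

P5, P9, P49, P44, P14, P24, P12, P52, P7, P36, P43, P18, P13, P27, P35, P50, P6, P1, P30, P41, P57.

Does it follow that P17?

Forward chaining from the given facts derives: P22, P46, P11, P45, P10, P47, P55, P38, P21, P2, P53, P37, P34, P61, P28, P25, P23, P48, P60, P58, P31, P42, P29, P51.
Rules concluding P17: R32 needs P54; R33 needs P32 — none of these are established.

No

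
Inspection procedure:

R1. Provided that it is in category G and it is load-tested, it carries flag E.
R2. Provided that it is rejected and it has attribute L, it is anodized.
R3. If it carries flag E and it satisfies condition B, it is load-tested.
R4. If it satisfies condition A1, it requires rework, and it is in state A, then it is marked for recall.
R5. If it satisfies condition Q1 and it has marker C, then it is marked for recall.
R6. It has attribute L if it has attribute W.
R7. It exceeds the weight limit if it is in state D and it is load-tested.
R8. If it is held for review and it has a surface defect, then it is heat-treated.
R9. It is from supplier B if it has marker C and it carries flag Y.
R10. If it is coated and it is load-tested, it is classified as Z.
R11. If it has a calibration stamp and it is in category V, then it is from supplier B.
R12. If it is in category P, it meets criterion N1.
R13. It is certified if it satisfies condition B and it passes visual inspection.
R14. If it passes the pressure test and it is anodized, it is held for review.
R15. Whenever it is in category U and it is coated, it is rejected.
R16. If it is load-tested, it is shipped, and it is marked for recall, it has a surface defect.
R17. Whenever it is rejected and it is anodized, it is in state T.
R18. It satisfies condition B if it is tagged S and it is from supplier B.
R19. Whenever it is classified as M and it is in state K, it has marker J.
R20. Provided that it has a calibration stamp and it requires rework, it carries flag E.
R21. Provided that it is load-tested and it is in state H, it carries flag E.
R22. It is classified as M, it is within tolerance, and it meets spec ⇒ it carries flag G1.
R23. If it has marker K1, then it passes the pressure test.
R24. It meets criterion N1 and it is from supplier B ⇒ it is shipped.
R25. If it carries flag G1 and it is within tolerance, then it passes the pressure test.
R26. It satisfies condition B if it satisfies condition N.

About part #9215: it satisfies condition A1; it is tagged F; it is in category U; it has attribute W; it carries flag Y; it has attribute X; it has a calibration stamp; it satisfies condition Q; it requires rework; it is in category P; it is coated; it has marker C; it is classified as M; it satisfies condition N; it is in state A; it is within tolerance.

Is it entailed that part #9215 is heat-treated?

Forward chaining from the given facts derives: is marked for recall, has attribute L, is from supplier B, meets criterion N1, is rejected, carries flag E, is shipped, satisfies condition B, is anodized, is load-tested, is classified as Z, has a surface defect, is in state T.
The only rule concluding "it is heat-treated" is R8, which needs "it is held for review"; that is never established.

No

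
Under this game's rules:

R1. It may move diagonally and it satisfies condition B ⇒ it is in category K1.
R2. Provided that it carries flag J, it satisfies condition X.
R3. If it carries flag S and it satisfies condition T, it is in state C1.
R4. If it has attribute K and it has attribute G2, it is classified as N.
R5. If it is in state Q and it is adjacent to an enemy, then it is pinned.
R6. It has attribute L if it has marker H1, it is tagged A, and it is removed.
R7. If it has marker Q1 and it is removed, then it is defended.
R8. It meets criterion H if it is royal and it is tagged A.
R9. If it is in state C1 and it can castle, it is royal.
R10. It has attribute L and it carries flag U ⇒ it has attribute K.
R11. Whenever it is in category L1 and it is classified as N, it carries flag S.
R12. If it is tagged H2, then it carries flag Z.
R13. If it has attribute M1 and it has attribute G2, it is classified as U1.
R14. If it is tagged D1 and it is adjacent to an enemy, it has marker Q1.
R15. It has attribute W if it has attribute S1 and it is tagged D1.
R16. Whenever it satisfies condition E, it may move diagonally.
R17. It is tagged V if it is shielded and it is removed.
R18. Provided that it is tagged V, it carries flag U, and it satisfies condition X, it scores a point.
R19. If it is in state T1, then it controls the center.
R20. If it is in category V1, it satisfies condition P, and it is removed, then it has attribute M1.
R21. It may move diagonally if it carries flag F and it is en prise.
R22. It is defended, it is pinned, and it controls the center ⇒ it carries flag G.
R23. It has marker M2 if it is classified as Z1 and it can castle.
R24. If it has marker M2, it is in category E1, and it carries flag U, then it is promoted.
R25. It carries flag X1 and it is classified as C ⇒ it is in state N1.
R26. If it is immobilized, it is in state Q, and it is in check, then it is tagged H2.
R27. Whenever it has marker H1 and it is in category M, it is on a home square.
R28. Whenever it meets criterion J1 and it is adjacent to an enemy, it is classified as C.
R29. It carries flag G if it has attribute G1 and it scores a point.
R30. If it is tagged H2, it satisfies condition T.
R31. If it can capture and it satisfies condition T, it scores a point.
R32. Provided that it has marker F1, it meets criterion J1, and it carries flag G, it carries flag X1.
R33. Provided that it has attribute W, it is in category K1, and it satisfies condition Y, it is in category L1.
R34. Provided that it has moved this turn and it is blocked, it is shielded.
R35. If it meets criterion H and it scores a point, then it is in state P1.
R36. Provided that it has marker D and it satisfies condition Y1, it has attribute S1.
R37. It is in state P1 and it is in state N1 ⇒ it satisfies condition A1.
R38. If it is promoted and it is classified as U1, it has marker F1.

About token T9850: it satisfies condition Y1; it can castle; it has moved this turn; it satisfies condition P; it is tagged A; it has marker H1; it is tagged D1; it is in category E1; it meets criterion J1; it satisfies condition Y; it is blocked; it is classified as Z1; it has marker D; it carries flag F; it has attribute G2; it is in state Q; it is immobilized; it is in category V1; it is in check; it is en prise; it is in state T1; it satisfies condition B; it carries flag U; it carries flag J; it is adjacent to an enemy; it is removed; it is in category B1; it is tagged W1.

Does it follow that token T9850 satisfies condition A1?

Yes

By R2 (it carries flag J): it satisfies condition X.
By R5 (it is in state Q, it is adjacent to an enemy): it is pinned.
By R6 (it has marker H1, it is tagged A, it is removed): it has attribute L.
By R10 (it has attribute L, it carries flag U): it has attribute K.
By R14 (it is tagged D1, it is adjacent to an enemy): it has marker Q1.
By R19 (it is in state T1): it controls the center.
By R20 (it is in category V1, it satisfies condition P, it is removed): it has attribute M1.
By R21 (it carries flag F, it is en prise): it may move diagonally.
By R23 (it is classified as Z1, it can castle): it has marker M2.
By R24 (it has marker M2, it is in category E1, it carries flag U): it is promoted.
By R26 (it is immobilized, it is in state Q, it is in check): it is tagged H2.
By R28 (it meets criterion J1, it is adjacent to an enemy): it is classified as C.
By R30 (it is tagged H2): it satisfies condition T.
By R34 (it has moved this turn, it is blocked): it is shielded.
By R36 (it has marker D, it satisfies condition Y1): it has attribute S1.
By R1 (it may move diagonally, it satisfies condition B): it is in category K1.
By R4 (it has attribute K, it has attribute G2): it is classified as N.
By R7 (it has marker Q1, it is removed): it is defended.
By R13 (it has attribute M1, it has attribute G2): it is classified as U1.
By R15 (it has attribute S1, it is tagged D1): it has attribute W.
By R17 (it is shielded, it is removed): it is tagged V.
By R18 (it is tagged V, it carries flag U, it satisfies condition X): it scores a point.
By R22 (it is defended, it is pinned, it controls the center): it carries flag G.
By R33 (it has attribute W, it is in category K1, it satisfies condition Y): it is in category L1.
By R38 (it is promoted, it is classified as U1): it has marker F1.
By R11 (it is in category L1, it is classified as N): it carries flag S.
By R32 (it has marker F1, it meets criterion J1, it carries flag G): it carries flag X1.
By R3 (it carries flag S, it satisfies condition T): it is in state C1.
By R9 (it is in state C1, it can castle): it is royal.
By R25 (it carries flag X1, it is classified as C): it is in state N1.
By R8 (it is royal, it is tagged A): it meets criterion H.
By R35 (it meets criterion H, it scores a point): it is in state P1.
By R37 (it is in state P1, it is in state N1): it satisfies condition A1.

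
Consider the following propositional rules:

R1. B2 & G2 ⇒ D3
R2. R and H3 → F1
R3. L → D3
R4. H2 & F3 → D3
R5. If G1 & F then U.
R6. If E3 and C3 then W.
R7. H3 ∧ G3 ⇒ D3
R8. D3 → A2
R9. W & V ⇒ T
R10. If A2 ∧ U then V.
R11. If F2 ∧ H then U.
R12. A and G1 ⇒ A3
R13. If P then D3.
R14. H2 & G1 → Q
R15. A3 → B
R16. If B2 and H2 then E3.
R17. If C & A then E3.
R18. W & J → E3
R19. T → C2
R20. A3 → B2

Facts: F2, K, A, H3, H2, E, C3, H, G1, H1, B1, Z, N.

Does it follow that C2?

No

Forward chaining from the given facts derives: U, A3, Q, B, B2, E3, W.
The only rule concluding C2 is R19, which needs T; that is never established.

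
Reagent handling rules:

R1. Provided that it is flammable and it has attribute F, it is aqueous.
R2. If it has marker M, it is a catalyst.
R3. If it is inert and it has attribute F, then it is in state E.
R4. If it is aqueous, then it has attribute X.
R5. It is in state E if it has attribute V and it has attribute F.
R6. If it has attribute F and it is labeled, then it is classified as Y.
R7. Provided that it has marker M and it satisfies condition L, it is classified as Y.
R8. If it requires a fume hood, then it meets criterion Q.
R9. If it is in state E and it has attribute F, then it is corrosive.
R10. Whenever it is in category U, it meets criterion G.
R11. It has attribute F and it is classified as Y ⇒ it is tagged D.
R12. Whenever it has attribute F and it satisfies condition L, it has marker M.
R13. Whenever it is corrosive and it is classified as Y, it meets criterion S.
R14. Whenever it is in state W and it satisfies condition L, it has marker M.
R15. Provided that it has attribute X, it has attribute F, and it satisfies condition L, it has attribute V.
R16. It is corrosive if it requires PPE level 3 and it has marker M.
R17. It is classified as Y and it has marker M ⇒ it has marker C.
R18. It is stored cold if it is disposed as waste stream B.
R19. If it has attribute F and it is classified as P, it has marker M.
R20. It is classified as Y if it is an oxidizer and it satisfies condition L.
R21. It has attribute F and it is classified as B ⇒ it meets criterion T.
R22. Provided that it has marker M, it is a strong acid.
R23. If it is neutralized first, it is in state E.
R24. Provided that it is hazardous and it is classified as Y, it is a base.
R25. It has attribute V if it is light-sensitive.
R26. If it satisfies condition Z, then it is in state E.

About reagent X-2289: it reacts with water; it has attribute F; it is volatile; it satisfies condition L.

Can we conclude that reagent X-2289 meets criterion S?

No

Forward chaining from the given facts derives: has marker M, is a strong acid, is a catalyst, is classified as Y, is tagged D, has marker C.
The only rule concluding "it meets criterion S" is R13, which needs "it is corrosive"; that is never established.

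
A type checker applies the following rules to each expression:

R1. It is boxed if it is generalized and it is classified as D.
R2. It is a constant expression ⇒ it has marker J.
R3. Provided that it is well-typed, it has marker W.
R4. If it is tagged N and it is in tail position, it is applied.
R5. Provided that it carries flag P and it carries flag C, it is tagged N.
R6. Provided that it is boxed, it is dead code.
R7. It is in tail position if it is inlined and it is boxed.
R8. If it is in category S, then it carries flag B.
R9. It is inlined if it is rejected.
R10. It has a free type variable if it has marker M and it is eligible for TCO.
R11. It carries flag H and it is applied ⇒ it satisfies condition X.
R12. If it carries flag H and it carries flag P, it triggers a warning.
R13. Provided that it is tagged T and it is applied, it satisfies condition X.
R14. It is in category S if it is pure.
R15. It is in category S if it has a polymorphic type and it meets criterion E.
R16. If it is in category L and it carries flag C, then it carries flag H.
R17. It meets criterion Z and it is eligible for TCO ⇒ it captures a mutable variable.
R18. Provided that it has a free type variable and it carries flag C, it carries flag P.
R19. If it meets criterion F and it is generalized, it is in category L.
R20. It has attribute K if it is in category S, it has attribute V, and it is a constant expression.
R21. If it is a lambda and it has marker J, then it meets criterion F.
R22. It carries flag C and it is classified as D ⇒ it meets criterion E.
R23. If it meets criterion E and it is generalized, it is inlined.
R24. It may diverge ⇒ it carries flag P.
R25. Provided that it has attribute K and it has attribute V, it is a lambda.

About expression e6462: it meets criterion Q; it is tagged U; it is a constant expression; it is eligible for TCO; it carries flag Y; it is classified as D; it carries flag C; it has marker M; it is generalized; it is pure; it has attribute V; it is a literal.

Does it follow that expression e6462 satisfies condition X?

By R1 (it is generalized, it is classified as D): it is boxed.
By R2 (it is a constant expression): it has marker J.
By R10 (it has marker M, it is eligible for TCO): it has a free type variable.
By R14 (it is pure): it is in category S.
By R18 (it has a free type variable, it carries flag C): it carries flag P.
By R20 (it is in category S, it has attribute V, it is a constant expression): it has attribute K.
By R22 (it carries flag C, it is classified as D): it meets criterion E.
By R23 (it meets criterion E, it is generalized): it is inlined.
By R25 (it has attribute K, it has attribute V): it is a lambda.
By R5 (it carries flag P, it carries flag C): it is tagged N.
By R7 (it is inlined, it is boxed): it is in tail position.
By R21 (it is a lambda, it has marker J): it meets criterion F.
By R4 (it is tagged N, it is in tail position): it is applied.
By R19 (it meets criterion F, it is generalized): it is in category L.
By R16 (it is in category L, it carries flag C): it carries flag H.
By R11 (it carries flag H, it is applied): it satisfies condition X.

Yes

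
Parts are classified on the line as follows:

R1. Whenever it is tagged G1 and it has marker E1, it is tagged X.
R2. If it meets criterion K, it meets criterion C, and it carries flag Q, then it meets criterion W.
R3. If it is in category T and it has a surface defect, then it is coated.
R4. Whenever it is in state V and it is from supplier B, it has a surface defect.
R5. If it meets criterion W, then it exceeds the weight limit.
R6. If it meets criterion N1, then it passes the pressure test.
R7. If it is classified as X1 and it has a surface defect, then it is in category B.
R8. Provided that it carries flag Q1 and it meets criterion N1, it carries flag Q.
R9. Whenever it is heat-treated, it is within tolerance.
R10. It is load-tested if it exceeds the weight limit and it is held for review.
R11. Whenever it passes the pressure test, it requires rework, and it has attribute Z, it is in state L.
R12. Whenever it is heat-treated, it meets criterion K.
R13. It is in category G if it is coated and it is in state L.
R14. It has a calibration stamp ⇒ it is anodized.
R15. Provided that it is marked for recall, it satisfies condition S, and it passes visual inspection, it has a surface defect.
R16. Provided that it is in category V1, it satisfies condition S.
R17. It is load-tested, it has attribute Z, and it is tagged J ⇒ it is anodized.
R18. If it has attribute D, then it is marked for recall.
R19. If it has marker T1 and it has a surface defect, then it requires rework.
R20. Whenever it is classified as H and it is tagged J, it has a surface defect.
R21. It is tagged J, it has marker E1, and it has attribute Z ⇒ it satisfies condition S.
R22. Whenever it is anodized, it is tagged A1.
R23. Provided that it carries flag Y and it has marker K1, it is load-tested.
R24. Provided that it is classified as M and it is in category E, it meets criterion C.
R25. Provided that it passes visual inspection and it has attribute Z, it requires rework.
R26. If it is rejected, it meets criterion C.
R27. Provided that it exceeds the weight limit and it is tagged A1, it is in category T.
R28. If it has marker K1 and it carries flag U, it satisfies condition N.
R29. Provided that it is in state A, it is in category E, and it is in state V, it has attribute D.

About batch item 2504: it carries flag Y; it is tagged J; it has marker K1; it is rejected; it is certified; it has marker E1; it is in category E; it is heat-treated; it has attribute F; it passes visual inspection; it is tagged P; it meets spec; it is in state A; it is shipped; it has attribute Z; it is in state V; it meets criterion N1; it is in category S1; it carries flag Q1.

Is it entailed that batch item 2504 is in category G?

Yes

By R6 (it meets criterion N1): it passes the pressure test.
By R8 (it carries flag Q1, it meets criterion N1): it carries flag Q.
By R12 (it is heat-treated): it meets criterion K.
By R21 (it is tagged J, it has marker E1, it has attribute Z): it satisfies condition S.
By R23 (it carries flag Y, it has marker K1): it is load-tested.
By R25 (it passes visual inspection, it has attribute Z): it requires rework.
By R26 (it is rejected): it meets criterion C.
By R29 (it is in state A, it is in category E, it is in state V): it has attribute D.
By R2 (it meets criterion K, it meets criterion C, it carries flag Q): it meets criterion W.
By R5 (it meets criterion W): it exceeds the weight limit.
By R11 (it passes the pressure test, it requires rework, it has attribute Z): it is in state L.
By R17 (it is load-tested, it has attribute Z, it is tagged J): it is anodized.
By R18 (it has attribute D): it is marked for recall.
By R22 (it is anodized): it is tagged A1.
By R27 (it exceeds the weight limit, it is tagged A1): it is in category T.
By R15 (it is marked for recall, it satisfies condition S, it passes visual inspection): it has a surface defect.
By R3 (it is in category T, it has a surface defect): it is coated.
By R13 (it is coated, it is in state L): it is in category G.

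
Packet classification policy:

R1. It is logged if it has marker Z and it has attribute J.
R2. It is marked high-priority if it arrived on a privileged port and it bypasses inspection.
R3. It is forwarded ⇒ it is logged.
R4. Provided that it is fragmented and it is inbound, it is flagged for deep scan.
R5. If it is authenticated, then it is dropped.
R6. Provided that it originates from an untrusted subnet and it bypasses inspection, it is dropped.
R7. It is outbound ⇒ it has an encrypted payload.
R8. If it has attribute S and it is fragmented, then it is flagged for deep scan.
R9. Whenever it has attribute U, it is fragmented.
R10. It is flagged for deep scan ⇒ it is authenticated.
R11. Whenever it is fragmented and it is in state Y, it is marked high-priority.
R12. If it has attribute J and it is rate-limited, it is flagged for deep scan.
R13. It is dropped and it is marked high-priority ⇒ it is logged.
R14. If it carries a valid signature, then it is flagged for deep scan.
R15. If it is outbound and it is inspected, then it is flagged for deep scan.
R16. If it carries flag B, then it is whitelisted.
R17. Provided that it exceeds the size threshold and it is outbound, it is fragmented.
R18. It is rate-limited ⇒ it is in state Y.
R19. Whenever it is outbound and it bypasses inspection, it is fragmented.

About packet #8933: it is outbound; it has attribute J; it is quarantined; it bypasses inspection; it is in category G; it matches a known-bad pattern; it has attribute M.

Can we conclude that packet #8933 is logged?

No

Forward chaining from the given facts derives: has an encrypted payload, is fragmented.
Rules concluding "it is logged": R1 needs "it has marker Z"; R3 needs "it is forwarded"; R13 needs "it is dropped" — none of these are established.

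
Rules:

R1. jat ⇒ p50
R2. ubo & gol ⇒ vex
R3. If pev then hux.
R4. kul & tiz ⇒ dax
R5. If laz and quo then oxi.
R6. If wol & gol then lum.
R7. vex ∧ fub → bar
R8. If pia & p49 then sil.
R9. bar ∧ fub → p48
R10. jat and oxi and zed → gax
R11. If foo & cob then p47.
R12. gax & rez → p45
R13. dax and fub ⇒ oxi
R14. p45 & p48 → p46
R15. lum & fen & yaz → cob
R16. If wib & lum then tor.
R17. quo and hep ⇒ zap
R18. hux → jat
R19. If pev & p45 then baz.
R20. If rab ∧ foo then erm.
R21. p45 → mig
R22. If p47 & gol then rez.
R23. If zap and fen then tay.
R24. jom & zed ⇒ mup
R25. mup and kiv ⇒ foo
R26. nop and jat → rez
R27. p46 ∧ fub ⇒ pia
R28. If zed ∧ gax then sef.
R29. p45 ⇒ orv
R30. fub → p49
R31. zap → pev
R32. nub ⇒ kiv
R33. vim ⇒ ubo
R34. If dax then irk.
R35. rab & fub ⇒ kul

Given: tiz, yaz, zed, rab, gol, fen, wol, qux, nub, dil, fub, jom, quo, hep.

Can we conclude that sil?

No

Forward chaining from the given facts derives: lum, cob, zap, tay, mup, p49, pev, kiv, kul, hux, dax, oxi, jat, foo, irk, p50, gax, p47, erm, rez, sef, p45, baz, mig, orv.
The only rule concluding sil is R8, which needs pia; that is never established.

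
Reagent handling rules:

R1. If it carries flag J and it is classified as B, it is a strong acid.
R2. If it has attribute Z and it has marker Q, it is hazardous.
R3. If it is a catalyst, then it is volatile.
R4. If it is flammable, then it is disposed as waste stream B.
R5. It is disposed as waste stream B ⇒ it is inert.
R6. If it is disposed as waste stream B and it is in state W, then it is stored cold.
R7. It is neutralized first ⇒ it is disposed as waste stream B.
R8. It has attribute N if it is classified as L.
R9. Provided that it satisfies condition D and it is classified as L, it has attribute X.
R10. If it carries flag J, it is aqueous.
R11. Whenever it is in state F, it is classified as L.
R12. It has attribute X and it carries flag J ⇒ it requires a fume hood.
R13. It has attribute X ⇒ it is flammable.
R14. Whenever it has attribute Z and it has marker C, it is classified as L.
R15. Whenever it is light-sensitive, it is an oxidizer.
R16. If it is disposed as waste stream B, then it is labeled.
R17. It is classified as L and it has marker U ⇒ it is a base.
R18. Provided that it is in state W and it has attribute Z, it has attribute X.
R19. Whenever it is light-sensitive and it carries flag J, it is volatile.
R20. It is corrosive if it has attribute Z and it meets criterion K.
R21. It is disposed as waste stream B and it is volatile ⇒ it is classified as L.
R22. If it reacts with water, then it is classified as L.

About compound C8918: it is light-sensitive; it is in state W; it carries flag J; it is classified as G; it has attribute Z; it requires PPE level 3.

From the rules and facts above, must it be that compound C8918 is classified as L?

Yes

By R18 (it is in state W, it has attribute Z): it has attribute X.
By R19 (it is light-sensitive, it carries flag J): it is volatile.
By R13 (it has attribute X): it is flammable.
By R4 (it is flammable): it is disposed as waste stream B.
By R21 (it is disposed as waste stream B, it is volatile): it is classified as L.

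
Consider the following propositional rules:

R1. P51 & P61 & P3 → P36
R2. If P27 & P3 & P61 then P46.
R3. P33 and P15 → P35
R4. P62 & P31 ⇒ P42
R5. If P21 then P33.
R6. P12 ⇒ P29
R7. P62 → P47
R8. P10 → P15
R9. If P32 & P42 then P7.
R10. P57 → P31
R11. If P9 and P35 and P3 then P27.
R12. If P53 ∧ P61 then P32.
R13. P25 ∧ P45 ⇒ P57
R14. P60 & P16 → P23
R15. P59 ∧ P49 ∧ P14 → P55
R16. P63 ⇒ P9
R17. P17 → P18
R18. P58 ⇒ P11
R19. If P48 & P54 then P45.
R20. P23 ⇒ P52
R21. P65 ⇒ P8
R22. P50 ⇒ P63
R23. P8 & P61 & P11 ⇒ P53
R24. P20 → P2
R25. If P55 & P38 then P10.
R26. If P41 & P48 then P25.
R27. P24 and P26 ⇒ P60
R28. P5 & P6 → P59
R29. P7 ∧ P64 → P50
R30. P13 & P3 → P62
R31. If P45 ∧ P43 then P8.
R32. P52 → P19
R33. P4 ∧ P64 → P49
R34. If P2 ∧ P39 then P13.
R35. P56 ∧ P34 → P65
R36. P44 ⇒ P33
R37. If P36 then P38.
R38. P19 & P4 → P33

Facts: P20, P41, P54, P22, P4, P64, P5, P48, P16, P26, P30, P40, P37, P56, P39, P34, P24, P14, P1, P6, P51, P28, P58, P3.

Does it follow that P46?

Forward chaining from the given facts derives: P11, P45, P2, P25, P60, P59, P49, P13, P65, P57, P23, P55, P52, P8, P62, P19, P33, P47, P31, P42.
The only rule concluding P46 is R2, which needs P27; that is never established.

No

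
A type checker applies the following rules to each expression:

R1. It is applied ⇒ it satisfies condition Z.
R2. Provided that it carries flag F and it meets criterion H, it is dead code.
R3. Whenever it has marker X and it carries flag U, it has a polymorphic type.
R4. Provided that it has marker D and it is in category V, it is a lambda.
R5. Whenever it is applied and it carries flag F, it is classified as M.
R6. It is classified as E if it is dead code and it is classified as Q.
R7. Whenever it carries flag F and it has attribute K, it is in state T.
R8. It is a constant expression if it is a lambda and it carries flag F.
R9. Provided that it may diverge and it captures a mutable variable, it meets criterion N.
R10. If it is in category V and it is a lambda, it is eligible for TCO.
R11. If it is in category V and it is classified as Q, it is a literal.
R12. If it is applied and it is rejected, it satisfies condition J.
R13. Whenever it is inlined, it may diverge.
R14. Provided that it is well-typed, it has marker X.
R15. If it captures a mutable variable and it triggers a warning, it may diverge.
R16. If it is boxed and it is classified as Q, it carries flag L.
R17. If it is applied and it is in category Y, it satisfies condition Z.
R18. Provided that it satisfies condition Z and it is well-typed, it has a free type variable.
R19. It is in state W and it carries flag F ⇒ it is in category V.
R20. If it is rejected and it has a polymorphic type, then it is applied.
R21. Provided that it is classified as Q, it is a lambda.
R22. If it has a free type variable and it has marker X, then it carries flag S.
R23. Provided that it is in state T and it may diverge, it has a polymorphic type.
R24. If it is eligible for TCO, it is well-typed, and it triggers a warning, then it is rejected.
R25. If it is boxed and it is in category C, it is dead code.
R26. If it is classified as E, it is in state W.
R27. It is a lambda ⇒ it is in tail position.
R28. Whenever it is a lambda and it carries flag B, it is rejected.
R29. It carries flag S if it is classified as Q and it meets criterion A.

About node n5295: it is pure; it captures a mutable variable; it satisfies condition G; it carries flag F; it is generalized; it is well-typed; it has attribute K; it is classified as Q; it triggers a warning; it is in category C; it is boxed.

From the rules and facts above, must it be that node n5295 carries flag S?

Yes

By R7 (it carries flag F, it has attribute K): it is in state T.
By R14 (it is well-typed): it has marker X.
By R15 (it captures a mutable variable, it triggers a warning): it may diverge.
By R21 (it is classified as Q): it is a lambda.
By R23 (it is in state T, it may diverge): it has a polymorphic type.
By R25 (it is boxed, it is in category C): it is dead code.
By R6 (it is dead code, it is classified as Q): it is classified as E.
By R26 (it is classified as E): it is in state W.
By R19 (it is in state W, it carries flag F): it is in category V.
By R10 (it is in category V, it is a lambda): it is eligible for TCO.
By R24 (it is eligible for TCO, it is well-typed, it triggers a warning): it is rejected.
By R20 (it is rejected, it has a polymorphic type): it is applied.
By R1 (it is applied): it satisfies condition Z.
By R18 (it satisfies condition Z, it is well-typed): it has a free type variable.
By R22 (it has a free type variable, it has marker X): it carries flag S.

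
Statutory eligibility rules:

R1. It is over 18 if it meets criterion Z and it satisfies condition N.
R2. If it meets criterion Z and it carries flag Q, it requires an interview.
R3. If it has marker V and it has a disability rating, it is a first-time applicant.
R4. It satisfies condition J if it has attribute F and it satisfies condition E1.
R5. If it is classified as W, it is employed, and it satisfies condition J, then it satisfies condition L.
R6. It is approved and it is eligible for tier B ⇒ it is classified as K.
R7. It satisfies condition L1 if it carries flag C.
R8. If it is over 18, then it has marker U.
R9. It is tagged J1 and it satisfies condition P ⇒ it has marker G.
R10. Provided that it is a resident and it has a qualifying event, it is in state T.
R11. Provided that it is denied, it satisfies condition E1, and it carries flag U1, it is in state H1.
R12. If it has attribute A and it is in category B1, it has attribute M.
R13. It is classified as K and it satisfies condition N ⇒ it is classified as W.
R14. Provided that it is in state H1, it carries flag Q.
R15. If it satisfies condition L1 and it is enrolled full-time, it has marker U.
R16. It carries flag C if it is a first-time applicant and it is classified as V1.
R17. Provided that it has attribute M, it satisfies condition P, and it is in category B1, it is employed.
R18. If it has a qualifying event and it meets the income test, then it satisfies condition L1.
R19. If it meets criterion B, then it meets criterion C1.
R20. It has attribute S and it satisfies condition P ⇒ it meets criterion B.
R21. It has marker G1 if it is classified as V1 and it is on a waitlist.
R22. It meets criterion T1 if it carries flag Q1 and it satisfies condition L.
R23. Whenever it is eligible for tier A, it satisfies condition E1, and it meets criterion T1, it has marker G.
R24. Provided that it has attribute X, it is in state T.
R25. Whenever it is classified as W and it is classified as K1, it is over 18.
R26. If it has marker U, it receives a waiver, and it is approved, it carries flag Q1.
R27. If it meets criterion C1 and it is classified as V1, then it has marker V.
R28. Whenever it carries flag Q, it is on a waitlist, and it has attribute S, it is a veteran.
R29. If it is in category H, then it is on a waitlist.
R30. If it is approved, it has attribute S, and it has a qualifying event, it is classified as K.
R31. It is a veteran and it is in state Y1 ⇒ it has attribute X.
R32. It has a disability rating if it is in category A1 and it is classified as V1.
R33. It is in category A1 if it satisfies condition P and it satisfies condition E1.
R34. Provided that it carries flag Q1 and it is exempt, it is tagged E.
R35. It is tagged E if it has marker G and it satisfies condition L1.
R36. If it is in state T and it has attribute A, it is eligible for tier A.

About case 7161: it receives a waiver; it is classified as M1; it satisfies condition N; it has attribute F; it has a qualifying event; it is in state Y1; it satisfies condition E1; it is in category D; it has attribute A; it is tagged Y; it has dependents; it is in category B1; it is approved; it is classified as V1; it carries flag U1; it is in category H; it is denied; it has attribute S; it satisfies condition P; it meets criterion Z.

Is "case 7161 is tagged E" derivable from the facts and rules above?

Yes

By R1 (it meets criterion Z, it satisfies condition N): it is over 18.
By R4 (it has attribute F, it satisfies condition E1): it satisfies condition J.
By R8 (it is over 18): it has marker U.
By R11 (it is denied, it satisfies condition E1, it carries flag U1): it is in state H1.
By R12 (it has attribute A, it is in category B1): it has attribute M.
By R14 (it is in state H1): it carries flag Q.
By R17 (it has attribute M, it satisfies condition P, it is in category B1): it is employed.
By R20 (it has attribute S, it satisfies condition P): it meets criterion B.
By R26 (it has marker U, it receives a waiver, it is approved): it carries flag Q1.
By R29 (it is in category H): it is on a waitlist.
By R30 (it is approved, it has attribute S, it has a qualifying event): it is classified as K.
By R33 (it satisfies condition P, it satisfies condition E1): it is in category A1.
By R13 (it is classified as K, it satisfies condition N): it is classified as W.
By R19 (it meets criterion B): it meets criterion C1.
By R27 (it meets criterion C1, it is classified as V1): it has marker V.
By R28 (it carries flag Q, it is on a waitlist, it has attribute S): it is a veteran.
By R31 (it is a veteran, it is in state Y1): it has attribute X.
By R32 (it is in category A1, it is classified as V1): it has a disability rating.
By R3 (it has marker V, it has a disability rating): it is a first-time applicant.
By R5 (it is classified as W, it is employed, it satisfies condition J): it satisfies condition L.
By R16 (it is a first-time applicant, it is classified as V1): it carries flag C.
By R22 (it carries flag Q1, it satisfies condition L): it meets criterion T1.
By R24 (it has attribute X): it is in state T.
By R36 (it is in state T, it has attribute A): it is eligible for tier A.
By R7 (it carries flag C): it satisfies condition L1.
By R23 (it is eligible for tier A, it satisfies condition E1, it meets criterion T1): it has marker G.
By R35 (it has marker G, it satisfies condition L1): it is tagged E.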